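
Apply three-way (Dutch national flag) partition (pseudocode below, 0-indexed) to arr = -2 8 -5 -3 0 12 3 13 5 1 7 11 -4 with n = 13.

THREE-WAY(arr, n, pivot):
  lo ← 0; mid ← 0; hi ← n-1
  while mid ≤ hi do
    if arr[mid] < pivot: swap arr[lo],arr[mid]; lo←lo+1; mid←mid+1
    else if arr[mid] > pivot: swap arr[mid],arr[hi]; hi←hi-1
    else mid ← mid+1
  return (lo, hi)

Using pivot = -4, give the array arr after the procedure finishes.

-5 -4 -3 0 12 3 13 5 1 7 11 8 -2

lo=0 mid=0 hi=12
-2>-4: swap(0,12), hi=11 ⇒ -4 8 -5 -3 0 12 3 13 5 1 7 11 -2
-4=-4: mid=1
8>-4: swap(1,11), hi=10 ⇒ -4 11 -5 -3 0 12 3 13 5 1 7 8 -2
11>-4: swap(1,10), hi=9 ⇒ -4 7 -5 -3 0 12 3 13 5 1 11 8 -2
7>-4: swap(1,9), hi=8 ⇒ -4 1 -5 -3 0 12 3 13 5 7 11 8 -2
1>-4: swap(1,8), hi=7 ⇒ -4 5 -5 -3 0 12 3 13 1 7 11 8 -2
5>-4: swap(1,7), hi=6 ⇒ -4 13 -5 -3 0 12 3 5 1 7 11 8 -2
13>-4: swap(1,6), hi=5 ⇒ -4 3 -5 -3 0 12 13 5 1 7 11 8 -2
3>-4: swap(1,5), hi=4 ⇒ -4 12 -5 -3 0 3 13 5 1 7 11 8 -2
12>-4: swap(1,4), hi=3 ⇒ -4 0 -5 -3 12 3 13 5 1 7 11 8 -2
0>-4: swap(1,3), hi=2 ⇒ -4 -3 -5 0 12 3 13 5 1 7 11 8 -2
-3>-4: swap(1,2), hi=1 ⇒ -4 -5 -3 0 12 3 13 5 1 7 11 8 -2
-5<-4: swap(0,1), lo=1 mid=2 ⇒ -5 -4 -3 0 12 3 13 5 1 7 11 8 -2
done. lo=1 hi=1; arr=-5 -4 -3 0 12 3 13 5 1 7 11 8 -2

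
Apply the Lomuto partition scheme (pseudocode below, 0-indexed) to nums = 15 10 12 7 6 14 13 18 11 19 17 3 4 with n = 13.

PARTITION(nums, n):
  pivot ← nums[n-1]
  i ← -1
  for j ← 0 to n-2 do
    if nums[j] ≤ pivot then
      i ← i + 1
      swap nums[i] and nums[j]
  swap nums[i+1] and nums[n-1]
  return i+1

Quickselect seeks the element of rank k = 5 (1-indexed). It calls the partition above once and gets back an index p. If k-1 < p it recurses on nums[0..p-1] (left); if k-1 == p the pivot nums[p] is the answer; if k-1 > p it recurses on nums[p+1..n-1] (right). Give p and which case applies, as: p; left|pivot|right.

1; right

pivot=4, i=-1
j=0: 15>4, skip
j=1: 10>4, skip
j=2: 12>4, skip
j=3: 7>4, skip
j=4: 6>4, skip
j=5: 14>4, skip
j=6: 13>4, skip
j=7: 18>4, skip
j=8: 11>4, skip
j=9: 19>4, skip
j=10: 17>4, skip
j=11: 3≤4, i=0, swap(0,11) ⇒ 3 10 12 7 6 14 13 18 11 19 17 15 4
swap(1,12) ⇒ 3 4 12 7 6 14 13 18 11 19 17 15 10; return 1
p = 1; k-1 = 4 > 1 ⇒ right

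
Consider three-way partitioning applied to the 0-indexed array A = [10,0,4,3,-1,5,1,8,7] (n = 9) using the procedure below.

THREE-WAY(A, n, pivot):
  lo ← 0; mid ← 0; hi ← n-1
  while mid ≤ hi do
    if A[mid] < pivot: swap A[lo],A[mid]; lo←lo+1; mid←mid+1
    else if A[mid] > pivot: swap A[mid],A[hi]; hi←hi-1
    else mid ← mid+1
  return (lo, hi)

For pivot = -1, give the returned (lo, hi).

(0, 0)

pivot = -1; lo=0, mid=0, hi=8
A[mid]=10>-1: swap A[0],A[8]; hi=7 → [7,0,4,3,-1,5,1,8,10]
A[mid]=7>-1: swap A[0],A[7]; hi=6 → [8,0,4,3,-1,5,1,7,10]
A[mid]=8>-1: swap A[0],A[6]; hi=5 → [1,0,4,3,-1,5,8,7,10]
A[mid]=1>-1: swap A[0],A[5]; hi=4 → [5,0,4,3,-1,1,8,7,10]
A[mid]=5>-1: swap A[0],A[4]; hi=3 → [-1,0,4,3,5,1,8,7,10]
A[mid]=-1=-1: mid=1
A[mid]=0>-1: swap A[1],A[3]; hi=2 → [-1,3,4,0,5,1,8,7,10]
A[mid]=3>-1: swap A[1],A[2]; hi=1 → [-1,4,3,0,5,1,8,7,10]
A[mid]=4>-1: swap A[1],A[1]; hi=0 → [-1,4,3,0,5,1,8,7,10]
end: lo=0, hi=0; A = [-1,4,3,0,5,1,8,7,10]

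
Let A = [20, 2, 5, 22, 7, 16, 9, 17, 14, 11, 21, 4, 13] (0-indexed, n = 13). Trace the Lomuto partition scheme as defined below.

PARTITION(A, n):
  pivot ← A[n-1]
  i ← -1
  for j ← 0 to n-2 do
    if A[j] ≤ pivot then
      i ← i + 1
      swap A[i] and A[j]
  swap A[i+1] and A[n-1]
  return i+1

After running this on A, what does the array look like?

[2, 5, 7, 9, 11, 4, 13, 17, 14, 20, 21, 16, 22]

pivot = A[12] = 13; i = -1
j=0: A[0]=20 > 13 → no swap
j=1: A[1]=2 ≤ 13 → i=0, swap A[0],A[1] → [2, 20, 5, 22, 7, 16, 9, 17, 14, 11, 21, 4, 13]
j=2: A[2]=5 ≤ 13 → i=1, swap A[1],A[2] → [2, 5, 20, 22, 7, 16, 9, 17, 14, 11, 21, 4, 13]
j=3: A[3]=22 > 13 → no swap
j=4: A[4]=7 ≤ 13 → i=2, swap A[2],A[4] → [2, 5, 7, 22, 20, 16, 9, 17, 14, 11, 21, 4, 13]
j=5: A[5]=16 > 13 → no swap
j=6: A[6]=9 ≤ 13 → i=3, swap A[3],A[6] → [2, 5, 7, 9, 20, 16, 22, 17, 14, 11, 21, 4, 13]
j=7: A[7]=17 > 13 → no swap
j=8: A[8]=14 > 13 → no swap
j=9: A[9]=11 ≤ 13 → i=4, swap A[4],A[9] → [2, 5, 7, 9, 11, 16, 22, 17, 14, 20, 21, 4, 13]
j=10: A[10]=21 > 13 → no swap
j=11: A[11]=4 ≤ 13 → i=5, swap A[5],A[11] → [2, 5, 7, 9, 11, 4, 22, 17, 14, 20, 21, 16, 13]
final swap A[6],A[12] → [2, 5, 7, 9, 11, 4, 13, 17, 14, 20, 21, 16, 22]; return 6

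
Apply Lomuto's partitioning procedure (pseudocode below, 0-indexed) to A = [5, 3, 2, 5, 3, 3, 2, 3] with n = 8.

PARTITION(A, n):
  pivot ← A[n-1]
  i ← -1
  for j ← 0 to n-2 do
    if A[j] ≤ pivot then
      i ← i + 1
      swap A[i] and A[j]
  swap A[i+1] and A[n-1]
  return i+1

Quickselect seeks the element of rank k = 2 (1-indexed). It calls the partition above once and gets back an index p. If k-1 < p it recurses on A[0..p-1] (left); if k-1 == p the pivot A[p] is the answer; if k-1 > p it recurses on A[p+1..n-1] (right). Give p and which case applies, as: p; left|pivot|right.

pivot=3, i=-1
j=0: 5>3, skip
j=1: 3≤3, i=0, swap(0,1) ⇒ [3, 5, 2, 5, 3, 3, 2, 3]
j=2: 2≤3, i=1, swap(1,2) ⇒ [3, 2, 5, 5, 3, 3, 2, 3]
j=3: 5>3, skip
j=4: 3≤3, i=2, swap(2,4) ⇒ [3, 2, 3, 5, 5, 3, 2, 3]
j=5: 3≤3, i=3, swap(3,5) ⇒ [3, 2, 3, 3, 5, 5, 2, 3]
j=6: 2≤3, i=4, swap(4,6) ⇒ [3, 2, 3, 3, 2, 5, 5, 3]
swap(5,7) ⇒ [3, 2, 3, 3, 2, 3, 5, 5]; return 5
p = 5; k-1 = 1 < 5 ⇒ left

5; left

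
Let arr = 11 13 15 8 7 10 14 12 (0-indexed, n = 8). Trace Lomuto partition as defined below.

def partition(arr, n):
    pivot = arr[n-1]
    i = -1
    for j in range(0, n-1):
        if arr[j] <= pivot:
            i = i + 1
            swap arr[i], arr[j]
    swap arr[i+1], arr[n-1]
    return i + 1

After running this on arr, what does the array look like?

pivot=12, i=-1
j=0: 11≤12, i=0, swap(0,0) ⇒ 11 13 15 8 7 10 14 12
j=1: 13>12, skip
j=2: 15>12, skip
j=3: 8≤12, i=1, swap(1,3) ⇒ 11 8 15 13 7 10 14 12
j=4: 7≤12, i=2, swap(2,4) ⇒ 11 8 7 13 15 10 14 12
j=5: 10≤12, i=3, swap(3,5) ⇒ 11 8 7 10 15 13 14 12
j=6: 14>12, skip
swap(4,7) ⇒ 11 8 7 10 12 13 14 15; return 4

11 8 7 10 12 13 14 15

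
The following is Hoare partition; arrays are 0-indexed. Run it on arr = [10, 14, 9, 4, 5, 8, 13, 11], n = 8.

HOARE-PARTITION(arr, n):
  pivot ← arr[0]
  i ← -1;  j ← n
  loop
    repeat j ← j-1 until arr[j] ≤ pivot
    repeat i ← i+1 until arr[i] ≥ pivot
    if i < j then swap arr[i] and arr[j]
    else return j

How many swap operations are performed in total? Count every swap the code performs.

pivot = arr[0] = 10; i = -1, j = 8
j→5 (arr[5]=8≤10), i→0 (arr[0]=10≥10); i<j, swap → [8, 14, 9, 4, 5, 10, 13, 11]
j→4 (arr[4]=5≤10), i→1 (arr[1]=14≥10); i<j, swap → [8, 5, 9, 4, 14, 10, 13, 11]
j→3, i→4; i≥j, return j=3. arr = [8, 5, 9, 4, 14, 10, 13, 11]

2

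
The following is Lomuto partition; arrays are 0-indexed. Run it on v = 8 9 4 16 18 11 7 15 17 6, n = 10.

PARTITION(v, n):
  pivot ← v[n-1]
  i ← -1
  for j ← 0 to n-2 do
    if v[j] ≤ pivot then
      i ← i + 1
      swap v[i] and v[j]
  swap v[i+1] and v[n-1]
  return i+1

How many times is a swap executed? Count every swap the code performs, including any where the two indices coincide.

2

pivot=6, i=-1
j=0: 8>6, skip
j=1: 9>6, skip
j=2: 4≤6, i=0, swap(0,2) ⇒ 4 9 8 16 18 11 7 15 17 6
j=3: 16>6, skip
j=4: 18>6, skip
j=5: 11>6, skip
j=6: 7>6, skip
j=7: 15>6, skip
j=8: 17>6, skip
swap(1,9) ⇒ 4 6 8 16 18 11 7 15 17 9; return 1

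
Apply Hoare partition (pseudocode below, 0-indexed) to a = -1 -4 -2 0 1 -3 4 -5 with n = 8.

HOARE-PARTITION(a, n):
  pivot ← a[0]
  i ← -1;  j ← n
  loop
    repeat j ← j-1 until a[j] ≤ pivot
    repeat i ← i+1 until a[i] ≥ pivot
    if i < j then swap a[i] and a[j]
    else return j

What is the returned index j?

3

pivot = a[0] = -1; i = -1, j = 8
j→7 (a[7]=-5≤-1), i→0 (a[0]=-1≥-1); i<j, swap → -5 -4 -2 0 1 -3 4 -1
j→5 (a[5]=-3≤-1), i→3 (a[3]=0≥-1); i<j, swap → -5 -4 -2 -3 1 0 4 -1
j→3, i→4; i≥j, return j=3. a = -5 -4 -2 -3 1 0 4 -1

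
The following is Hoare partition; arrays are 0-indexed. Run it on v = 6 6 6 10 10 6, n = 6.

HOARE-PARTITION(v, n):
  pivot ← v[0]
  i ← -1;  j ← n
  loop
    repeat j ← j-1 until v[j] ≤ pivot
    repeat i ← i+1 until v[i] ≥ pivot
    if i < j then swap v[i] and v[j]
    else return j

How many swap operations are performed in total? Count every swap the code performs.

2

pivot=6
j stops at 5 (6), i stops at 0 (6); swap ⇒ 6 6 6 10 10 6
j stops at 2 (6), i stops at 1 (6); swap ⇒ 6 6 6 10 10 6
j stops at 1, i stops at 2; i≥j ⇒ return 1. v=6 6 6 10 10 6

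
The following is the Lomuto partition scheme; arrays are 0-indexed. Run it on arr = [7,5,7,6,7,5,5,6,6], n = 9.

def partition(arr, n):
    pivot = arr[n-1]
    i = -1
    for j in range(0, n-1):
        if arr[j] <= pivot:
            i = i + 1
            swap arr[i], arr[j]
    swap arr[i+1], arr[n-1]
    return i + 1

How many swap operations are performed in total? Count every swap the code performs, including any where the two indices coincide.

pivot = arr[8] = 6; i = -1
j=0: arr[0]=7 > 6 → no swap
j=1: arr[1]=5 ≤ 6 → i=0, swap arr[0],arr[1] → [5,7,7,6,7,5,5,6,6]
j=2: arr[2]=7 > 6 → no swap
j=3: arr[3]=6 ≤ 6 → i=1, swap arr[1],arr[3] → [5,6,7,7,7,5,5,6,6]
j=4: arr[4]=7 > 6 → no swap
j=5: arr[5]=5 ≤ 6 → i=2, swap arr[2],arr[5] → [5,6,5,7,7,7,5,6,6]
j=6: arr[6]=5 ≤ 6 → i=3, swap arr[3],arr[6] → [5,6,5,5,7,7,7,6,6]
j=7: arr[7]=6 ≤ 6 → i=4, swap arr[4],arr[7] → [5,6,5,5,6,7,7,7,6]
final swap arr[5],arr[8] → [5,6,5,5,6,6,7,7,7]; return 5

6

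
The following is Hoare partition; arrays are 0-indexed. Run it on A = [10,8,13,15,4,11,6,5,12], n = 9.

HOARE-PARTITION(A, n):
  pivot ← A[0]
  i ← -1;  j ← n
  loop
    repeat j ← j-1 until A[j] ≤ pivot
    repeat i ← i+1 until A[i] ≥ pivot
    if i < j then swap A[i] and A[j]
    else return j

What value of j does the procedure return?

pivot = A[0] = 10; i = -1, j = 9
j→7 (A[7]=5≤10), i→0 (A[0]=10≥10); i<j, swap → [5,8,13,15,4,11,6,10,12]
j→6 (A[6]=6≤10), i→2 (A[2]=13≥10); i<j, swap → [5,8,6,15,4,11,13,10,12]
j→4 (A[4]=4≤10), i→3 (A[3]=15≥10); i<j, swap → [5,8,6,4,15,11,13,10,12]
j→3, i→4; i≥j, return j=3. A = [5,8,6,4,15,11,13,10,12]

3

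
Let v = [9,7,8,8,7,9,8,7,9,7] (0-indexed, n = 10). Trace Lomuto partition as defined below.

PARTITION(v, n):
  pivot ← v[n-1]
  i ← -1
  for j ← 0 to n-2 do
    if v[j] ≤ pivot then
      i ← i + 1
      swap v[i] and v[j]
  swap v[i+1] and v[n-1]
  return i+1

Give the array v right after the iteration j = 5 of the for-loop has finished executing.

pivot = v[9] = 7; i = -1
j=0: v[0]=9 > 7 → no swap
j=1: v[1]=7 ≤ 7 → i=0, swap v[0],v[1] → [7,9,8,8,7,9,8,7,9,7]
j=2: v[2]=8 > 7 → no swap
j=3: v[3]=8 > 7 → no swap
j=4: v[4]=7 ≤ 7 → i=1, swap v[1],v[4] → [7,7,8,8,9,9,8,7,9,7]
j=5: v[5]=9 > 7 → no swap
(after j=5) v = [7,7,8,8,9,9,8,7,9,7]

[7,7,8,8,9,9,8,7,9,7]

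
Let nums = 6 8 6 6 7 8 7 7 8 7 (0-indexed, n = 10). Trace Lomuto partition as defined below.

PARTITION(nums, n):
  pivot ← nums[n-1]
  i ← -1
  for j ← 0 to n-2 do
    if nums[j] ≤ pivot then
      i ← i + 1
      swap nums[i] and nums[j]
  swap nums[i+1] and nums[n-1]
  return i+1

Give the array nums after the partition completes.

6 6 6 7 7 7 7 8 8 8

pivot=7, i=-1
j=0: 6≤7, i=0, swap(0,0) ⇒ 6 8 6 6 7 8 7 7 8 7
j=1: 8>7, skip
j=2: 6≤7, i=1, swap(1,2) ⇒ 6 6 8 6 7 8 7 7 8 7
j=3: 6≤7, i=2, swap(2,3) ⇒ 6 6 6 8 7 8 7 7 8 7
j=4: 7≤7, i=3, swap(3,4) ⇒ 6 6 6 7 8 8 7 7 8 7
j=5: 8>7, skip
j=6: 7≤7, i=4, swap(4,6) ⇒ 6 6 6 7 7 8 8 7 8 7
j=7: 7≤7, i=5, swap(5,7) ⇒ 6 6 6 7 7 7 8 8 8 7
j=8: 8>7, skip
swap(6,9) ⇒ 6 6 6 7 7 7 7 8 8 8; return 6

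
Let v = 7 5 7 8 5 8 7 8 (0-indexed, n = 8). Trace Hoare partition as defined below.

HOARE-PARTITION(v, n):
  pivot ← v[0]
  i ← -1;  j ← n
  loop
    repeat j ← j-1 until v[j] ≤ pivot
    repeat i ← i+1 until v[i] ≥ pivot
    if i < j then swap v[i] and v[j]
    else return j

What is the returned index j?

pivot = v[0] = 7; i = -1, j = 8
j→6 (v[6]=7≤7), i→0 (v[0]=7≥7); i<j, swap → 7 5 7 8 5 8 7 8
j→4 (v[4]=5≤7), i→2 (v[2]=7≥7); i<j, swap → 7 5 5 8 7 8 7 8
j→2, i→3; i≥j, return j=2. v = 7 5 5 8 7 8 7 8

2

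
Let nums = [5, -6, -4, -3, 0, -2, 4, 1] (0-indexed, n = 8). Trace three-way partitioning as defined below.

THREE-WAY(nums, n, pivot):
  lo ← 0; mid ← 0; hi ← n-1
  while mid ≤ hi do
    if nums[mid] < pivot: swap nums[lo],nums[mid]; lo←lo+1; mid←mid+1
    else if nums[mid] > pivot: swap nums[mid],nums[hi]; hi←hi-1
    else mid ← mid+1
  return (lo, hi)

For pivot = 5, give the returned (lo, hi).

pivot = 5; lo=0, mid=0, hi=7
nums[mid]=5=5: mid=1
nums[mid]=-6<5: swap nums[0],nums[1]; lo=1,mid=2 → [-6, 5, -4, -3, 0, -2, 4, 1]
nums[mid]=-4<5: swap nums[1],nums[2]; lo=2,mid=3 → [-6, -4, 5, -3, 0, -2, 4, 1]
nums[mid]=-3<5: swap nums[2],nums[3]; lo=3,mid=4 → [-6, -4, -3, 5, 0, -2, 4, 1]
nums[mid]=0<5: swap nums[3],nums[4]; lo=4,mid=5 → [-6, -4, -3, 0, 5, -2, 4, 1]
nums[mid]=-2<5: swap nums[4],nums[5]; lo=5,mid=6 → [-6, -4, -3, 0, -2, 5, 4, 1]
nums[mid]=4<5: swap nums[5],nums[6]; lo=6,mid=7 → [-6, -4, -3, 0, -2, 4, 5, 1]
nums[mid]=1<5: swap nums[6],nums[7]; lo=7,mid=8 → [-6, -4, -3, 0, -2, 4, 1, 5]
end: lo=7, hi=7; nums = [-6, -4, -3, 0, -2, 4, 1, 5]

(7, 7)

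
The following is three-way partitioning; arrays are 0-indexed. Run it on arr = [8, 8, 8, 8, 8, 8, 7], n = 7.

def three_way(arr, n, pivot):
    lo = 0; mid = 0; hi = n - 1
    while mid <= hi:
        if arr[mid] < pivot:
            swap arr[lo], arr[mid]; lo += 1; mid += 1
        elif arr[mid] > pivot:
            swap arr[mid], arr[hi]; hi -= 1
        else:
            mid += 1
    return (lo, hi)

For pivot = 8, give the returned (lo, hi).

(1, 6)

pivot = 8; lo=0, mid=0, hi=6
arr[mid]=8=8: mid=1
arr[mid]=8=8: mid=2
arr[mid]=8=8: mid=3
arr[mid]=8=8: mid=4
arr[mid]=8=8: mid=5
arr[mid]=8=8: mid=6
arr[mid]=7<8: swap arr[0],arr[6]; lo=1,mid=7 → [7, 8, 8, 8, 8, 8, 8]
end: lo=1, hi=6; arr = [7, 8, 8, 8, 8, 8, 8]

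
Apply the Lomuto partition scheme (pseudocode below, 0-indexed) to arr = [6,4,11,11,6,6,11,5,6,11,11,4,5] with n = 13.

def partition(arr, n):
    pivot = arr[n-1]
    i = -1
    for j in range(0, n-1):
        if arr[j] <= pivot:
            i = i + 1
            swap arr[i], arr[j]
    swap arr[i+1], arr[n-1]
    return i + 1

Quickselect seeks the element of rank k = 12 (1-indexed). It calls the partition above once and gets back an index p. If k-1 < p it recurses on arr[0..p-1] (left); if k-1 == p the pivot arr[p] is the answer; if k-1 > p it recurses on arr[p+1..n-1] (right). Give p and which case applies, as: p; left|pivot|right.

pivot=5, i=-1
j=0: 6>5, skip
j=1: 4≤5, i=0, swap(0,1) ⇒ [4,6,11,11,6,6,11,5,6,11,11,4,5]
j=2: 11>5, skip
j=3: 11>5, skip
j=4: 6>5, skip
j=5: 6>5, skip
j=6: 11>5, skip
j=7: 5≤5, i=1, swap(1,7) ⇒ [4,5,11,11,6,6,11,6,6,11,11,4,5]
j=8: 6>5, skip
j=9: 11>5, skip
j=10: 11>5, skip
j=11: 4≤5, i=2, swap(2,11) ⇒ [4,5,4,11,6,6,11,6,6,11,11,11,5]
swap(3,12) ⇒ [4,5,4,5,6,6,11,6,6,11,11,11,11]; return 3
p = 3; k-1 = 11 > 3 ⇒ right

3; right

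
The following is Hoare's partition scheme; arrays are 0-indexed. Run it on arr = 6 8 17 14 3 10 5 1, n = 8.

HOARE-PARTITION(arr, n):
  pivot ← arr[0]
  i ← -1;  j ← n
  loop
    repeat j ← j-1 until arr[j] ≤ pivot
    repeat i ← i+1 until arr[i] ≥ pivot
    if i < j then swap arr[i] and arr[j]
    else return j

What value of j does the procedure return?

2

pivot = arr[0] = 6; i = -1, j = 8
j→7 (arr[7]=1≤6), i→0 (arr[0]=6≥6); i<j, swap → 1 8 17 14 3 10 5 6
j→6 (arr[6]=5≤6), i→1 (arr[1]=8≥6); i<j, swap → 1 5 17 14 3 10 8 6
j→4 (arr[4]=3≤6), i→2 (arr[2]=17≥6); i<j, swap → 1 5 3 14 17 10 8 6
j→2, i→3; i≥j, return j=2. arr = 1 5 3 14 17 10 8 6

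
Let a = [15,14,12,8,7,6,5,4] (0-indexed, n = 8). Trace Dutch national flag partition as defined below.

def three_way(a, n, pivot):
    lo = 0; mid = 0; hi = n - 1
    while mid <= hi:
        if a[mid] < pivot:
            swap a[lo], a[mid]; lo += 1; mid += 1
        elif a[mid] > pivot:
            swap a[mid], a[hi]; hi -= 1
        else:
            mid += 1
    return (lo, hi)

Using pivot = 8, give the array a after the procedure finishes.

pivot = 8; lo=0, mid=0, hi=7
a[mid]=15>8: swap a[0],a[7]; hi=6 → [4,14,12,8,7,6,5,15]
a[mid]=4<8: swap a[0],a[0]; lo=1,mid=1 → [4,14,12,8,7,6,5,15]
a[mid]=14>8: swap a[1],a[6]; hi=5 → [4,5,12,8,7,6,14,15]
a[mid]=5<8: swap a[1],a[1]; lo=2,mid=2 → [4,5,12,8,7,6,14,15]
a[mid]=12>8: swap a[2],a[5]; hi=4 → [4,5,6,8,7,12,14,15]
a[mid]=6<8: swap a[2],a[2]; lo=3,mid=3 → [4,5,6,8,7,12,14,15]
a[mid]=8=8: mid=4
a[mid]=7<8: swap a[3],a[4]; lo=4,mid=5 → [4,5,6,7,8,12,14,15]
end: lo=4, hi=4; a = [4,5,6,7,8,12,14,15]

[4,5,6,7,8,12,14,15]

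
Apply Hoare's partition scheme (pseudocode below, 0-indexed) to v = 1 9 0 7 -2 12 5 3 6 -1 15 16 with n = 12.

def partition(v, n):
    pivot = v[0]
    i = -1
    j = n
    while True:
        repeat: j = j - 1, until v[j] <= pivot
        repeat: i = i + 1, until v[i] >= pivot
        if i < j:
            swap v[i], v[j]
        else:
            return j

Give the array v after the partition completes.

-1 -2 0 7 9 12 5 3 6 1 15 16

pivot=1
j stops at 9 (-1), i stops at 0 (1); swap ⇒ -1 9 0 7 -2 12 5 3 6 1 15 16
j stops at 4 (-2), i stops at 1 (9); swap ⇒ -1 -2 0 7 9 12 5 3 6 1 15 16
j stops at 2, i stops at 3; i≥j ⇒ return 2. v=-1 -2 0 7 9 12 5 3 6 1 15 16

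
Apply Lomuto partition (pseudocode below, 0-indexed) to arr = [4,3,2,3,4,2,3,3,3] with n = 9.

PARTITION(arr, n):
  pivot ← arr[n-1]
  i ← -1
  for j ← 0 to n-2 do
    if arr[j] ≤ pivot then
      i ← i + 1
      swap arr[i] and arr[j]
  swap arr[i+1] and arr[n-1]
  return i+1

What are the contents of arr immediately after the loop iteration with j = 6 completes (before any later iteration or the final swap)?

pivot = arr[8] = 3; i = -1
j=0: arr[0]=4 > 3 → no swap
j=1: arr[1]=3 ≤ 3 → i=0, swap arr[0],arr[1] → [3,4,2,3,4,2,3,3,3]
j=2: arr[2]=2 ≤ 3 → i=1, swap arr[1],arr[2] → [3,2,4,3,4,2,3,3,3]
j=3: arr[3]=3 ≤ 3 → i=2, swap arr[2],arr[3] → [3,2,3,4,4,2,3,3,3]
j=4: arr[4]=4 > 3 → no swap
j=5: arr[5]=2 ≤ 3 → i=3, swap arr[3],arr[5] → [3,2,3,2,4,4,3,3,3]
j=6: arr[6]=3 ≤ 3 → i=4, swap arr[4],arr[6] → [3,2,3,2,3,4,4,3,3]
(after j=6) arr = [3,2,3,2,3,4,4,3,3]

[3,2,3,2,3,4,4,3,3]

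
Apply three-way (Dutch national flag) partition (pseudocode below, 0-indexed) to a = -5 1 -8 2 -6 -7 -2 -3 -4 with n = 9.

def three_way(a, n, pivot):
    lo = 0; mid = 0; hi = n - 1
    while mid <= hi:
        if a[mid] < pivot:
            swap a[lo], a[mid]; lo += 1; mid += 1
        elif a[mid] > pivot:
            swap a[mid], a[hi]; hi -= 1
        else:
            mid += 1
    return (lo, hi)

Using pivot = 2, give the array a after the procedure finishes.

-5 1 -8 -6 -7 -2 -3 -4 2

pivot = 2; lo=0, mid=0, hi=8
a[mid]=-5<2: swap a[0],a[0]; lo=1,mid=1 → -5 1 -8 2 -6 -7 -2 -3 -4
a[mid]=1<2: swap a[1],a[1]; lo=2,mid=2 → -5 1 -8 2 -6 -7 -2 -3 -4
a[mid]=-8<2: swap a[2],a[2]; lo=3,mid=3 → -5 1 -8 2 -6 -7 -2 -3 -4
a[mid]=2=2: mid=4
a[mid]=-6<2: swap a[3],a[4]; lo=4,mid=5 → -5 1 -8 -6 2 -7 -2 -3 -4
a[mid]=-7<2: swap a[4],a[5]; lo=5,mid=6 → -5 1 -8 -6 -7 2 -2 -3 -4
a[mid]=-2<2: swap a[5],a[6]; lo=6,mid=7 → -5 1 -8 -6 -7 -2 2 -3 -4
a[mid]=-3<2: swap a[6],a[7]; lo=7,mid=8 → -5 1 -8 -6 -7 -2 -3 2 -4
a[mid]=-4<2: swap a[7],a[8]; lo=8,mid=9 → -5 1 -8 -6 -7 -2 -3 -4 2
end: lo=8, hi=8; a = -5 1 -8 -6 -7 -2 -3 -4 2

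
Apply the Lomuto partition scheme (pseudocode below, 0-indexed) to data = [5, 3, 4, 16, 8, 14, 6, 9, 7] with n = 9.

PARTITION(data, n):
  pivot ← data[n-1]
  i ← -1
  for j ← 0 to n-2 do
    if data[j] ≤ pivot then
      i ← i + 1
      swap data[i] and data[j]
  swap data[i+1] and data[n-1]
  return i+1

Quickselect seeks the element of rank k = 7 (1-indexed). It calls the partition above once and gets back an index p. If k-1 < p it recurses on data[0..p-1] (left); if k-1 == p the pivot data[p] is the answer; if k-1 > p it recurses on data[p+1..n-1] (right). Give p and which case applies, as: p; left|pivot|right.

pivot = data[8] = 7; i = -1
j=0: data[0]=5 ≤ 7 → i=0, swap data[0],data[0] (no change) → [5, 3, 4, 16, 8, 14, 6, 9, 7]
j=1: data[1]=3 ≤ 7 → i=1, swap data[1],data[1] (no change) → [5, 3, 4, 16, 8, 14, 6, 9, 7]
j=2: data[2]=4 ≤ 7 → i=2, swap data[2],data[2] (no change) → [5, 3, 4, 16, 8, 14, 6, 9, 7]
j=3: data[3]=16 > 7 → no swap
j=4: data[4]=8 > 7 → no swap
j=5: data[5]=14 > 7 → no swap
j=6: data[6]=6 ≤ 7 → i=3, swap data[3],data[6] → [5, 3, 4, 6, 8, 14, 16, 9, 7]
j=7: data[7]=9 > 7 → no swap
final swap data[4],data[8] → [5, 3, 4, 6, 7, 14, 16, 9, 8]; return 4
p = 4; k-1 = 6 > 4 ⇒ right

4; right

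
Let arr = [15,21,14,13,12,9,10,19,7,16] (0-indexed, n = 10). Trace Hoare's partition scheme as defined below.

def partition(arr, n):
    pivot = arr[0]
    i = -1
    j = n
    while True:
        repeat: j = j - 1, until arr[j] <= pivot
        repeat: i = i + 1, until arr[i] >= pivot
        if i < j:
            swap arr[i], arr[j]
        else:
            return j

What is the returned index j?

5

pivot=15
j stops at 8 (7), i stops at 0 (15); swap ⇒ [7,21,14,13,12,9,10,19,15,16]
j stops at 6 (10), i stops at 1 (21); swap ⇒ [7,10,14,13,12,9,21,19,15,16]
j stops at 5, i stops at 6; i≥j ⇒ return 5. arr=[7,10,14,13,12,9,21,19,15,16]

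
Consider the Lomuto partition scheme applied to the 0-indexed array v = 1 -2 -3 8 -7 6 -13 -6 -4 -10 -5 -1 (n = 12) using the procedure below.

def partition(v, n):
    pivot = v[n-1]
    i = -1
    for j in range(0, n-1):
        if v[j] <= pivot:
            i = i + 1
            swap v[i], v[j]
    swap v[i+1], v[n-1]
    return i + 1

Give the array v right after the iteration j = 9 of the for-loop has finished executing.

pivot = v[11] = -1; i = -1
j=0: v[0]=1 > -1 → no swap
j=1: v[1]=-2 ≤ -1 → i=0, swap v[0],v[1] → -2 1 -3 8 -7 6 -13 -6 -4 -10 -5 -1
j=2: v[2]=-3 ≤ -1 → i=1, swap v[1],v[2] → -2 -3 1 8 -7 6 -13 -6 -4 -10 -5 -1
j=3: v[3]=8 > -1 → no swap
j=4: v[4]=-7 ≤ -1 → i=2, swap v[2],v[4] → -2 -3 -7 8 1 6 -13 -6 -4 -10 -5 -1
j=5: v[5]=6 > -1 → no swap
j=6: v[6]=-13 ≤ -1 → i=3, swap v[3],v[6] → -2 -3 -7 -13 1 6 8 -6 -4 -10 -5 -1
j=7: v[7]=-6 ≤ -1 → i=4, swap v[4],v[7] → -2 -3 -7 -13 -6 6 8 1 -4 -10 -5 -1
j=8: v[8]=-4 ≤ -1 → i=5, swap v[5],v[8] → -2 -3 -7 -13 -6 -4 8 1 6 -10 -5 -1
j=9: v[9]=-10 ≤ -1 → i=6, swap v[6],v[9] → -2 -3 -7 -13 -6 -4 -10 1 6 8 -5 -1
(after j=9) v = -2 -3 -7 -13 -6 -4 -10 1 6 8 -5 -1

-2 -3 -7 -13 -6 -4 -10 1 6 8 -5 -1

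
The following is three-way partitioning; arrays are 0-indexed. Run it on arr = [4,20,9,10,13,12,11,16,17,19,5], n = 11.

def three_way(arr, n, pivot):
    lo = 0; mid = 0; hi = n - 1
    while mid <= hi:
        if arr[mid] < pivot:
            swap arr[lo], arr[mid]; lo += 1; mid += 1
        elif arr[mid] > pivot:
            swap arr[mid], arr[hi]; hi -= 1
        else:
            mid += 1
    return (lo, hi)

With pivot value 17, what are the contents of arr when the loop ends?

pivot = 17; lo=0, mid=0, hi=10
arr[mid]=4<17: swap arr[0],arr[0]; lo=1,mid=1 → [4,20,9,10,13,12,11,16,17,19,5]
arr[mid]=20>17: swap arr[1],arr[10]; hi=9 → [4,5,9,10,13,12,11,16,17,19,20]
arr[mid]=5<17: swap arr[1],arr[1]; lo=2,mid=2 → [4,5,9,10,13,12,11,16,17,19,20]
arr[mid]=9<17: swap arr[2],arr[2]; lo=3,mid=3 → [4,5,9,10,13,12,11,16,17,19,20]
arr[mid]=10<17: swap arr[3],arr[3]; lo=4,mid=4 → [4,5,9,10,13,12,11,16,17,19,20]
arr[mid]=13<17: swap arr[4],arr[4]; lo=5,mid=5 → [4,5,9,10,13,12,11,16,17,19,20]
arr[mid]=12<17: swap arr[5],arr[5]; lo=6,mid=6 → [4,5,9,10,13,12,11,16,17,19,20]
arr[mid]=11<17: swap arr[6],arr[6]; lo=7,mid=7 → [4,5,9,10,13,12,11,16,17,19,20]
arr[mid]=16<17: swap arr[7],arr[7]; lo=8,mid=8 → [4,5,9,10,13,12,11,16,17,19,20]
arr[mid]=17=17: mid=9
arr[mid]=19>17: swap arr[9],arr[9]; hi=8 → [4,5,9,10,13,12,11,16,17,19,20]
end: lo=8, hi=8; arr = [4,5,9,10,13,12,11,16,17,19,20]

[4,5,9,10,13,12,11,16,17,19,20]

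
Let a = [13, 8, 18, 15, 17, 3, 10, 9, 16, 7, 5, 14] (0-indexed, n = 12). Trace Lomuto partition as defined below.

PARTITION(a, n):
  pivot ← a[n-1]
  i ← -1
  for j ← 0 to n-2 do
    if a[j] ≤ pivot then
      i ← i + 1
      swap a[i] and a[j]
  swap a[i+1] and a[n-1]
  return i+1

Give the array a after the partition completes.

pivot=14, i=-1
j=0: 13≤14, i=0, swap(0,0) ⇒ [13, 8, 18, 15, 17, 3, 10, 9, 16, 7, 5, 14]
j=1: 8≤14, i=1, swap(1,1) ⇒ [13, 8, 18, 15, 17, 3, 10, 9, 16, 7, 5, 14]
j=2: 18>14, skip
j=3: 15>14, skip
j=4: 17>14, skip
j=5: 3≤14, i=2, swap(2,5) ⇒ [13, 8, 3, 15, 17, 18, 10, 9, 16, 7, 5, 14]
j=6: 10≤14, i=3, swap(3,6) ⇒ [13, 8, 3, 10, 17, 18, 15, 9, 16, 7, 5, 14]
j=7: 9≤14, i=4, swap(4,7) ⇒ [13, 8, 3, 10, 9, 18, 15, 17, 16, 7, 5, 14]
j=8: 16>14, skip
j=9: 7≤14, i=5, swap(5,9) ⇒ [13, 8, 3, 10, 9, 7, 15, 17, 16, 18, 5, 14]
j=10: 5≤14, i=6, swap(6,10) ⇒ [13, 8, 3, 10, 9, 7, 5, 17, 16, 18, 15, 14]
swap(7,11) ⇒ [13, 8, 3, 10, 9, 7, 5, 14, 16, 18, 15, 17]; return 7

[13, 8, 3, 10, 9, 7, 5, 14, 16, 18, 15, 17]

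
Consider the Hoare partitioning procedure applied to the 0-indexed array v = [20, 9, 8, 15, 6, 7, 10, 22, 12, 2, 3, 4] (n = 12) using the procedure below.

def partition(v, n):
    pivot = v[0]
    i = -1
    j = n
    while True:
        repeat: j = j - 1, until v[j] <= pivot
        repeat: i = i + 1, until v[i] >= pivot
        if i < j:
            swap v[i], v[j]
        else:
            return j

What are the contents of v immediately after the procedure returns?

pivot = v[0] = 20; i = -1, j = 12
j→11 (v[11]=4≤20), i→0 (v[0]=20≥20); i<j, swap → [4, 9, 8, 15, 6, 7, 10, 22, 12, 2, 3, 20]
j→10 (v[10]=3≤20), i→7 (v[7]=22≥20); i<j, swap → [4, 9, 8, 15, 6, 7, 10, 3, 12, 2, 22, 20]
j→9, i→10; i≥j, return j=9. v = [4, 9, 8, 15, 6, 7, 10, 3, 12, 2, 22, 20]

[4, 9, 8, 15, 6, 7, 10, 3, 12, 2, 22, 20]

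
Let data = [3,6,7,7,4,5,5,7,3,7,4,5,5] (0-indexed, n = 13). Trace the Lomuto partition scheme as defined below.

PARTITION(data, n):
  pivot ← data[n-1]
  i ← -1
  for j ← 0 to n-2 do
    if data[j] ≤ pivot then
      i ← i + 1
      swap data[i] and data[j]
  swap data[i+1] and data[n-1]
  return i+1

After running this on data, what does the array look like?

pivot=5, i=-1
j=0: 3≤5, i=0, swap(0,0) ⇒ [3,6,7,7,4,5,5,7,3,7,4,5,5]
j=1: 6>5, skip
j=2: 7>5, skip
j=3: 7>5, skip
j=4: 4≤5, i=1, swap(1,4) ⇒ [3,4,7,7,6,5,5,7,3,7,4,5,5]
j=5: 5≤5, i=2, swap(2,5) ⇒ [3,4,5,7,6,7,5,7,3,7,4,5,5]
j=6: 5≤5, i=3, swap(3,6) ⇒ [3,4,5,5,6,7,7,7,3,7,4,5,5]
j=7: 7>5, skip
j=8: 3≤5, i=4, swap(4,8) ⇒ [3,4,5,5,3,7,7,7,6,7,4,5,5]
j=9: 7>5, skip
j=10: 4≤5, i=5, swap(5,10) ⇒ [3,4,5,5,3,4,7,7,6,7,7,5,5]
j=11: 5≤5, i=6, swap(6,11) ⇒ [3,4,5,5,3,4,5,7,6,7,7,7,5]
swap(7,12) ⇒ [3,4,5,5,3,4,5,5,6,7,7,7,7]; return 7

[3,4,5,5,3,4,5,5,6,7,7,7,7]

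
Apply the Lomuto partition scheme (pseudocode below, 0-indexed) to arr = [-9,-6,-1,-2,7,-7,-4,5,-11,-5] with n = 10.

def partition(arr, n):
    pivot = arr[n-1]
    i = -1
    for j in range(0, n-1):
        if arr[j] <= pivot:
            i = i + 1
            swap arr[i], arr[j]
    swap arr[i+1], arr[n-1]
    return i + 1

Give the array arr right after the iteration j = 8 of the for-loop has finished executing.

[-9,-6,-7,-11,7,-1,-4,5,-2,-5]

pivot=-5, i=-1
j=0: -9≤-5, i=0, swap(0,0) ⇒ [-9,-6,-1,-2,7,-7,-4,5,-11,-5]
j=1: -6≤-5, i=1, swap(1,1) ⇒ [-9,-6,-1,-2,7,-7,-4,5,-11,-5]
j=2: -1>-5, skip
j=3: -2>-5, skip
j=4: 7>-5, skip
j=5: -7≤-5, i=2, swap(2,5) ⇒ [-9,-6,-7,-2,7,-1,-4,5,-11,-5]
j=6: -4>-5, skip
j=7: 5>-5, skip
j=8: -11≤-5, i=3, swap(3,8) ⇒ [-9,-6,-7,-11,7,-1,-4,5,-2,-5]
(after j=8) arr = [-9,-6,-7,-11,7,-1,-4,5,-2,-5]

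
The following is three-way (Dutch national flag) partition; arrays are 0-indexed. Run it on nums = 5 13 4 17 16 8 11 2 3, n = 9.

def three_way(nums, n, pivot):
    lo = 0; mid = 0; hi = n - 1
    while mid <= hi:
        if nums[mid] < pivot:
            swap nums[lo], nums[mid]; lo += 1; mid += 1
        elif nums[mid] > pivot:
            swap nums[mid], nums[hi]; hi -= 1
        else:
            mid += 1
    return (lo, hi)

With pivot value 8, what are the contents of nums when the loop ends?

pivot = 8; lo=0, mid=0, hi=8
nums[mid]=5<8: swap nums[0],nums[0]; lo=1,mid=1 → 5 13 4 17 16 8 11 2 3
nums[mid]=13>8: swap nums[1],nums[8]; hi=7 → 5 3 4 17 16 8 11 2 13
nums[mid]=3<8: swap nums[1],nums[1]; lo=2,mid=2 → 5 3 4 17 16 8 11 2 13
nums[mid]=4<8: swap nums[2],nums[2]; lo=3,mid=3 → 5 3 4 17 16 8 11 2 13
nums[mid]=17>8: swap nums[3],nums[7]; hi=6 → 5 3 4 2 16 8 11 17 13
nums[mid]=2<8: swap nums[3],nums[3]; lo=4,mid=4 → 5 3 4 2 16 8 11 17 13
nums[mid]=16>8: swap nums[4],nums[6]; hi=5 → 5 3 4 2 11 8 16 17 13
nums[mid]=11>8: swap nums[4],nums[5]; hi=4 → 5 3 4 2 8 11 16 17 13
nums[mid]=8=8: mid=5
end: lo=4, hi=4; nums = 5 3 4 2 8 11 16 17 13

5 3 4 2 8 11 16 17 13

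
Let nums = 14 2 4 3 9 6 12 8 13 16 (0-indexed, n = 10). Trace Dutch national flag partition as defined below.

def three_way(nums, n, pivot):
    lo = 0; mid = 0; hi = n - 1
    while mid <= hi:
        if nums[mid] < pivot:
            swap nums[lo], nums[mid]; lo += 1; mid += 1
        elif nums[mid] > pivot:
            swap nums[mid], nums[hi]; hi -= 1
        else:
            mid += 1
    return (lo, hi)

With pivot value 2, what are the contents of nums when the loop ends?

2 4 3 9 6 12 8 13 16 14

pivot = 2; lo=0, mid=0, hi=9
nums[mid]=14>2: swap nums[0],nums[9]; hi=8 → 16 2 4 3 9 6 12 8 13 14
nums[mid]=16>2: swap nums[0],nums[8]; hi=7 → 13 2 4 3 9 6 12 8 16 14
nums[mid]=13>2: swap nums[0],nums[7]; hi=6 → 8 2 4 3 9 6 12 13 16 14
nums[mid]=8>2: swap nums[0],nums[6]; hi=5 → 12 2 4 3 9 6 8 13 16 14
nums[mid]=12>2: swap nums[0],nums[5]; hi=4 → 6 2 4 3 9 12 8 13 16 14
nums[mid]=6>2: swap nums[0],nums[4]; hi=3 → 9 2 4 3 6 12 8 13 16 14
nums[mid]=9>2: swap nums[0],nums[3]; hi=2 → 3 2 4 9 6 12 8 13 16 14
nums[mid]=3>2: swap nums[0],nums[2]; hi=1 → 4 2 3 9 6 12 8 13 16 14
nums[mid]=4>2: swap nums[0],nums[1]; hi=0 → 2 4 3 9 6 12 8 13 16 14
nums[mid]=2=2: mid=1
end: lo=0, hi=0; nums = 2 4 3 9 6 12 8 13 16 14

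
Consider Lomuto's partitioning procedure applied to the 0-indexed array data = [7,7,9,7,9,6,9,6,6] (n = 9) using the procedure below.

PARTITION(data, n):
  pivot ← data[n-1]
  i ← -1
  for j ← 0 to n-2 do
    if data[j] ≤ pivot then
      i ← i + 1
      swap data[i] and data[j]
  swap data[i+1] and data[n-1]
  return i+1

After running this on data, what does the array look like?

pivot = data[8] = 6; i = -1
j=0: data[0]=7 > 6 → no swap
j=1: data[1]=7 > 6 → no swap
j=2: data[2]=9 > 6 → no swap
j=3: data[3]=7 > 6 → no swap
j=4: data[4]=9 > 6 → no swap
j=5: data[5]=6 ≤ 6 → i=0, swap data[0],data[5] → [6,7,9,7,9,7,9,6,6]
j=6: data[6]=9 > 6 → no swap
j=7: data[7]=6 ≤ 6 → i=1, swap data[1],data[7] → [6,6,9,7,9,7,9,7,6]
final swap data[2],data[8] → [6,6,6,7,9,7,9,7,9]; return 2

[6,6,6,7,9,7,9,7,9]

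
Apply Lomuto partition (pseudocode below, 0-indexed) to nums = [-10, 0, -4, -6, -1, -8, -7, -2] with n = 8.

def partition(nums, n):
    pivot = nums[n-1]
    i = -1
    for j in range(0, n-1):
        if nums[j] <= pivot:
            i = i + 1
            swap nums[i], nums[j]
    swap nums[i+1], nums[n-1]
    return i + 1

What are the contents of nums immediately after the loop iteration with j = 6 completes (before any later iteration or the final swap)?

pivot = nums[7] = -2; i = -1
j=0: nums[0]=-10 ≤ -2 → i=0, swap nums[0],nums[0] (no change) → [-10, 0, -4, -6, -1, -8, -7, -2]
j=1: nums[1]=0 > -2 → no swap
j=2: nums[2]=-4 ≤ -2 → i=1, swap nums[1],nums[2] → [-10, -4, 0, -6, -1, -8, -7, -2]
j=3: nums[3]=-6 ≤ -2 → i=2, swap nums[2],nums[3] → [-10, -4, -6, 0, -1, -8, -7, -2]
j=4: nums[4]=-1 > -2 → no swap
j=5: nums[5]=-8 ≤ -2 → i=3, swap nums[3],nums[5] → [-10, -4, -6, -8, -1, 0, -7, -2]
j=6: nums[6]=-7 ≤ -2 → i=4, swap nums[4],nums[6] → [-10, -4, -6, -8, -7, 0, -1, -2]
(after j=6) nums = [-10, -4, -6, -8, -7, 0, -1, -2]

[-10, -4, -6, -8, -7, 0, -1, -2]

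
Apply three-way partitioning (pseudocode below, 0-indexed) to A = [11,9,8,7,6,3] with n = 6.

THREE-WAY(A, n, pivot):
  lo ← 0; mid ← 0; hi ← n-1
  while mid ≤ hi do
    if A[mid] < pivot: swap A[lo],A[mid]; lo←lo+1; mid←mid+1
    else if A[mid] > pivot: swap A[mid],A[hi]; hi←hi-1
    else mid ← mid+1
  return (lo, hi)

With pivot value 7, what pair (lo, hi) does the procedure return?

(2, 2)

pivot = 7; lo=0, mid=0, hi=5
A[mid]=11>7: swap A[0],A[5]; hi=4 → [3,9,8,7,6,11]
A[mid]=3<7: swap A[0],A[0]; lo=1,mid=1 → [3,9,8,7,6,11]
A[mid]=9>7: swap A[1],A[4]; hi=3 → [3,6,8,7,9,11]
A[mid]=6<7: swap A[1],A[1]; lo=2,mid=2 → [3,6,8,7,9,11]
A[mid]=8>7: swap A[2],A[3]; hi=2 → [3,6,7,8,9,11]
A[mid]=7=7: mid=3
end: lo=2, hi=2; A = [3,6,7,8,9,11]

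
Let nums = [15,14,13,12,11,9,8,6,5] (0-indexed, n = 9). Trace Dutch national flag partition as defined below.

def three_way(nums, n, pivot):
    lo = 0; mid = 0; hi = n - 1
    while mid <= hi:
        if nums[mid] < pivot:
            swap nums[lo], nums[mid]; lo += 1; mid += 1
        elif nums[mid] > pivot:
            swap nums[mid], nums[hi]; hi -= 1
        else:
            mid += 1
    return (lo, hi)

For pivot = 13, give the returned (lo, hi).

lo=0 mid=0 hi=8
15>13: swap(0,8), hi=7 ⇒ [5,14,13,12,11,9,8,6,15]
5<13: swap(0,0), lo=1 mid=1 ⇒ [5,14,13,12,11,9,8,6,15]
14>13: swap(1,7), hi=6 ⇒ [5,6,13,12,11,9,8,14,15]
6<13: swap(1,1), lo=2 mid=2 ⇒ [5,6,13,12,11,9,8,14,15]
13=13: mid=3
12<13: swap(2,3), lo=3 mid=4 ⇒ [5,6,12,13,11,9,8,14,15]
11<13: swap(3,4), lo=4 mid=5 ⇒ [5,6,12,11,13,9,8,14,15]
9<13: swap(4,5), lo=5 mid=6 ⇒ [5,6,12,11,9,13,8,14,15]
8<13: swap(5,6), lo=6 mid=7 ⇒ [5,6,12,11,9,8,13,14,15]
done. lo=6 hi=6; nums=[5,6,12,11,9,8,13,14,15]

(6, 6)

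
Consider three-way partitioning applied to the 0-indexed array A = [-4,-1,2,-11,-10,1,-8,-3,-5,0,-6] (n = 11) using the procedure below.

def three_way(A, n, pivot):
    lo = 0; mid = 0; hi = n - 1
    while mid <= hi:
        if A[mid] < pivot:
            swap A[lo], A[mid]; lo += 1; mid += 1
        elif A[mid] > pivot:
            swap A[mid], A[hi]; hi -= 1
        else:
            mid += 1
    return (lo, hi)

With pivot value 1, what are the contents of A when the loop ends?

pivot = 1; lo=0, mid=0, hi=10
A[mid]=-4<1: swap A[0],A[0]; lo=1,mid=1 → [-4,-1,2,-11,-10,1,-8,-3,-5,0,-6]
A[mid]=-1<1: swap A[1],A[1]; lo=2,mid=2 → [-4,-1,2,-11,-10,1,-8,-3,-5,0,-6]
A[mid]=2>1: swap A[2],A[10]; hi=9 → [-4,-1,-6,-11,-10,1,-8,-3,-5,0,2]
A[mid]=-6<1: swap A[2],A[2]; lo=3,mid=3 → [-4,-1,-6,-11,-10,1,-8,-3,-5,0,2]
A[mid]=-11<1: swap A[3],A[3]; lo=4,mid=4 → [-4,-1,-6,-11,-10,1,-8,-3,-5,0,2]
A[mid]=-10<1: swap A[4],A[4]; lo=5,mid=5 → [-4,-1,-6,-11,-10,1,-8,-3,-5,0,2]
A[mid]=1=1: mid=6
A[mid]=-8<1: swap A[5],A[6]; lo=6,mid=7 → [-4,-1,-6,-11,-10,-8,1,-3,-5,0,2]
A[mid]=-3<1: swap A[6],A[7]; lo=7,mid=8 → [-4,-1,-6,-11,-10,-8,-3,1,-5,0,2]
A[mid]=-5<1: swap A[7],A[8]; lo=8,mid=9 → [-4,-1,-6,-11,-10,-8,-3,-5,1,0,2]
A[mid]=0<1: swap A[8],A[9]; lo=9,mid=10 → [-4,-1,-6,-11,-10,-8,-3,-5,0,1,2]
end: lo=9, hi=9; A = [-4,-1,-6,-11,-10,-8,-3,-5,0,1,2]

[-4,-1,-6,-11,-10,-8,-3,-5,0,1,2]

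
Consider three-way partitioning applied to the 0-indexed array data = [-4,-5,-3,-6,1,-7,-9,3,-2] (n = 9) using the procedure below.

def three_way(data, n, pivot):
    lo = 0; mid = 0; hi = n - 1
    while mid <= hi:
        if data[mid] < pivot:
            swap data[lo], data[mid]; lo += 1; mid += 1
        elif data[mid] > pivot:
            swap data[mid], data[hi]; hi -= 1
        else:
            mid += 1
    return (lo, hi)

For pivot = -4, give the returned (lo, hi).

(4, 4)

pivot = -4; lo=0, mid=0, hi=8
data[mid]=-4=-4: mid=1
data[mid]=-5<-4: swap data[0],data[1]; lo=1,mid=2 → [-5,-4,-3,-6,1,-7,-9,3,-2]
data[mid]=-3>-4: swap data[2],data[8]; hi=7 → [-5,-4,-2,-6,1,-7,-9,3,-3]
data[mid]=-2>-4: swap data[2],data[7]; hi=6 → [-5,-4,3,-6,1,-7,-9,-2,-3]
data[mid]=3>-4: swap data[2],data[6]; hi=5 → [-5,-4,-9,-6,1,-7,3,-2,-3]
data[mid]=-9<-4: swap data[1],data[2]; lo=2,mid=3 → [-5,-9,-4,-6,1,-7,3,-2,-3]
data[mid]=-6<-4: swap data[2],data[3]; lo=3,mid=4 → [-5,-9,-6,-4,1,-7,3,-2,-3]
data[mid]=1>-4: swap data[4],data[5]; hi=4 → [-5,-9,-6,-4,-7,1,3,-2,-3]
data[mid]=-7<-4: swap data[3],data[4]; lo=4,mid=5 → [-5,-9,-6,-7,-4,1,3,-2,-3]
end: lo=4, hi=4; data = [-5,-9,-6,-7,-4,1,3,-2,-3]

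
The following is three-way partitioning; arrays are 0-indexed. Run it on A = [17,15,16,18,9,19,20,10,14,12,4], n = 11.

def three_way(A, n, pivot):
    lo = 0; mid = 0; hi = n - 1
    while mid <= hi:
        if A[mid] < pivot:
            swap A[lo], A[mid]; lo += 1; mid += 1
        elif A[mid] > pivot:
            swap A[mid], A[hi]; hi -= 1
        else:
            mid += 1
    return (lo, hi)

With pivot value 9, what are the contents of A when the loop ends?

[4,9,18,16,19,20,10,14,12,15,17]

lo=0 mid=0 hi=10
17>9: swap(0,10), hi=9 ⇒ [4,15,16,18,9,19,20,10,14,12,17]
4<9: swap(0,0), lo=1 mid=1 ⇒ [4,15,16,18,9,19,20,10,14,12,17]
15>9: swap(1,9), hi=8 ⇒ [4,12,16,18,9,19,20,10,14,15,17]
12>9: swap(1,8), hi=7 ⇒ [4,14,16,18,9,19,20,10,12,15,17]
14>9: swap(1,7), hi=6 ⇒ [4,10,16,18,9,19,20,14,12,15,17]
10>9: swap(1,6), hi=5 ⇒ [4,20,16,18,9,19,10,14,12,15,17]
20>9: swap(1,5), hi=4 ⇒ [4,19,16,18,9,20,10,14,12,15,17]
19>9: swap(1,4), hi=3 ⇒ [4,9,16,18,19,20,10,14,12,15,17]
9=9: mid=2
16>9: swap(2,3), hi=2 ⇒ [4,9,18,16,19,20,10,14,12,15,17]
18>9: swap(2,2), hi=1 ⇒ [4,9,18,16,19,20,10,14,12,15,17]
done. lo=1 hi=1; A=[4,9,18,16,19,20,10,14,12,15,17]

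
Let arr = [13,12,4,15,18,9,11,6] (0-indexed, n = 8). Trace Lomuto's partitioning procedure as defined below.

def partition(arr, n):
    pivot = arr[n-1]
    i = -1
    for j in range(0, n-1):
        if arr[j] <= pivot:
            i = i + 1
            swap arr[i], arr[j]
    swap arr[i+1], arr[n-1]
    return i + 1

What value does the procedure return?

pivot=6, i=-1
j=0: 13>6, skip
j=1: 12>6, skip
j=2: 4≤6, i=0, swap(0,2) ⇒ [4,12,13,15,18,9,11,6]
j=3: 15>6, skip
j=4: 18>6, skip
j=5: 9>6, skip
j=6: 11>6, skip
swap(1,7) ⇒ [4,6,13,15,18,9,11,12]; return 1

1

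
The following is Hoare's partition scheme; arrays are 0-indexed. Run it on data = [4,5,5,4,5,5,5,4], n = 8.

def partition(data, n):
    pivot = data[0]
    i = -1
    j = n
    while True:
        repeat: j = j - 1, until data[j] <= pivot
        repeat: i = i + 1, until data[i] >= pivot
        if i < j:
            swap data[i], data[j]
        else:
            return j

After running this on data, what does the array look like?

pivot=4
j stops at 7 (4), i stops at 0 (4); swap ⇒ [4,5,5,4,5,5,5,4]
j stops at 3 (4), i stops at 1 (5); swap ⇒ [4,4,5,5,5,5,5,4]
j stops at 1, i stops at 2; i≥j ⇒ return 1. data=[4,4,5,5,5,5,5,4]

[4,4,5,5,5,5,5,4]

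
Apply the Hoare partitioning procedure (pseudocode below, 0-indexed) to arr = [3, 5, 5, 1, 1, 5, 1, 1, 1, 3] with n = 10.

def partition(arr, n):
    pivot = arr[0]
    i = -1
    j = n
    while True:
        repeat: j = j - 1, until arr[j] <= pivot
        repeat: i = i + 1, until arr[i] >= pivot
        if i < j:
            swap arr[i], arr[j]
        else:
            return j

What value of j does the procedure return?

pivot = arr[0] = 3; i = -1, j = 10
j→9 (arr[9]=3≤3), i→0 (arr[0]=3≥3); i<j, swap → [3, 5, 5, 1, 1, 5, 1, 1, 1, 3]
j→8 (arr[8]=1≤3), i→1 (arr[1]=5≥3); i<j, swap → [3, 1, 5, 1, 1, 5, 1, 1, 5, 3]
j→7 (arr[7]=1≤3), i→2 (arr[2]=5≥3); i<j, swap → [3, 1, 1, 1, 1, 5, 1, 5, 5, 3]
j→6 (arr[6]=1≤3), i→5 (arr[5]=5≥3); i<j, swap → [3, 1, 1, 1, 1, 1, 5, 5, 5, 3]
j→5, i→6; i≥j, return j=5. arr = [3, 1, 1, 1, 1, 1, 5, 5, 5, 3]

5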